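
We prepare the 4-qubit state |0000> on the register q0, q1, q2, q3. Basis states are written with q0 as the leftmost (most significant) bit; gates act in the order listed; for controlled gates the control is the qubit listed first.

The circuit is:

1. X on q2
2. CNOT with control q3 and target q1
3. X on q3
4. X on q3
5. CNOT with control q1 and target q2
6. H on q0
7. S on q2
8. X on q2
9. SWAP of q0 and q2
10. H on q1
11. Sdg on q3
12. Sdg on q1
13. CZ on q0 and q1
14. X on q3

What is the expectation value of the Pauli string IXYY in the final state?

The observable IXYY averages to 0.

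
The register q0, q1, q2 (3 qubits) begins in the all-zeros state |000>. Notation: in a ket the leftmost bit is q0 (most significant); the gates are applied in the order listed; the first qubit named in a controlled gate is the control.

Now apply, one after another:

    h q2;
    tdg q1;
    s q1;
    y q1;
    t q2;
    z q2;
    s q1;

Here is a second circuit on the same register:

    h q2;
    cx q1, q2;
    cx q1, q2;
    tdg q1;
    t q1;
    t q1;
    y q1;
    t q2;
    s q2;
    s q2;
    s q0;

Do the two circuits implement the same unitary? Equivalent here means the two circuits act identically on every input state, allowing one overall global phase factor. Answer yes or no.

No — the two circuits implement different unitaries, even allowing a global phase.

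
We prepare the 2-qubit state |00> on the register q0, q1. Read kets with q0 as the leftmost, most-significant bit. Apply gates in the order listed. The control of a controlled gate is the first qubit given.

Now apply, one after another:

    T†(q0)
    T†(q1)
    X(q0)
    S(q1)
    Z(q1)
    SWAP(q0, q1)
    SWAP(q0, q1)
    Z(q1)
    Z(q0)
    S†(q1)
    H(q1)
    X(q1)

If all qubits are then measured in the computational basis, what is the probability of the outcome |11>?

Outcome |11> occurs with probability 1/2.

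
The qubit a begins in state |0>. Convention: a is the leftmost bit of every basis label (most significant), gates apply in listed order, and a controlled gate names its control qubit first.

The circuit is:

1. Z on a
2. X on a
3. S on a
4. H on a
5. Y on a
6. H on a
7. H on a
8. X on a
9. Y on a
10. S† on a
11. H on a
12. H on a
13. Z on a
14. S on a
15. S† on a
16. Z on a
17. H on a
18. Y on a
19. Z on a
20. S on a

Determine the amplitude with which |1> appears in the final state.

The final state's coefficient on |1> equals -1/2 + I/2. Key observation: gates 6-7 undo each other exactly, leaving only the rest of the circuit to track.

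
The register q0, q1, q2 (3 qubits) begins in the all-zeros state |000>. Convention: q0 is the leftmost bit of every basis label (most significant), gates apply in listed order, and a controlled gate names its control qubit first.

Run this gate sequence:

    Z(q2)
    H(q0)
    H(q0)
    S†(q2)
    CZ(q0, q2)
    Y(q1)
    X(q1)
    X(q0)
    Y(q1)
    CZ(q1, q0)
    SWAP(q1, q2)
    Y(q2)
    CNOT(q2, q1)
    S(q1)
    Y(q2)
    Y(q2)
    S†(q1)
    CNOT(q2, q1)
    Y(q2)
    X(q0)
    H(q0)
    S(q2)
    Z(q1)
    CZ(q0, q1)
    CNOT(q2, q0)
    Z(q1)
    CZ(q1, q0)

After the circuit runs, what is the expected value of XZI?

In the final state, XZI has expectation 1. Key observation: steps 12-19 multiply out to the identity, so the circuit reduces to the remaining gates.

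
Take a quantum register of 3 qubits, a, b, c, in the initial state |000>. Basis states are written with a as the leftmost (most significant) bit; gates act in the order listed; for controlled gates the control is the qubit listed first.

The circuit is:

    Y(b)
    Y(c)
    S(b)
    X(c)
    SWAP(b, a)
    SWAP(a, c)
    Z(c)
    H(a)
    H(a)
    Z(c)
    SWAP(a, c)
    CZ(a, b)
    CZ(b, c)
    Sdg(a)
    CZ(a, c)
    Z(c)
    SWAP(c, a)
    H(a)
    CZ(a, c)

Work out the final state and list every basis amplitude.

The final amplitudes are -sqrt(2)/2 on |001>, sqrt(2)/2 on |101>, and 0 on every other basis state. Key observation: gates 6-11 undo each other exactly, leaving only the rest of the circuit to track.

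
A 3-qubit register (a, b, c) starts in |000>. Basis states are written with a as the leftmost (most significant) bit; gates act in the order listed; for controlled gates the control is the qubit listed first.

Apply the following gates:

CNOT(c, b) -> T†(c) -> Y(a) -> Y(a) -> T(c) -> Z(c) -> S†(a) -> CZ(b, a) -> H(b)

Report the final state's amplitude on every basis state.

The resulting statevector has amplitude sqrt(2)/2 on |000>, sqrt(2)/2 on |010>, and 0 on every other basis state. Key observation: the block from step 2 through step 5 cancels to the identity and can be dropped.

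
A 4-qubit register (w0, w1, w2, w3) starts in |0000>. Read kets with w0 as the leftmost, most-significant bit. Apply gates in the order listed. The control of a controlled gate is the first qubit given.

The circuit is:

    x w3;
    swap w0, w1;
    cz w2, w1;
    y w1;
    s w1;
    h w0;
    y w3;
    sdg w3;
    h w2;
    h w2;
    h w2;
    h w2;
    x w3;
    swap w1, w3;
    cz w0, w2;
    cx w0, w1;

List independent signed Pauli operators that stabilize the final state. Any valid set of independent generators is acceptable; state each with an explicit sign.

One valid set of independent stabilizer generators is +XXII, -ZZII, +IIZI, -IIIZ (any independent generating set of the same group is equally correct).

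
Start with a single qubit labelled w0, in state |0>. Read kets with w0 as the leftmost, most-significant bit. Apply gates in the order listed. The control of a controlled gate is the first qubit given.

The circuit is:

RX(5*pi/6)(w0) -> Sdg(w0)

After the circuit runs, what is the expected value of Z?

In the final state, Z has expectation -sqrt(3)/2.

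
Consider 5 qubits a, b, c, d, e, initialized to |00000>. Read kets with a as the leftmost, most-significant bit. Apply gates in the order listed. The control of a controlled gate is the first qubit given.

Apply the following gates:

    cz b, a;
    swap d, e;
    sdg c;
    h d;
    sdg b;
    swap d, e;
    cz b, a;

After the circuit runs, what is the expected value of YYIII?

The observable YYIII averages to 0.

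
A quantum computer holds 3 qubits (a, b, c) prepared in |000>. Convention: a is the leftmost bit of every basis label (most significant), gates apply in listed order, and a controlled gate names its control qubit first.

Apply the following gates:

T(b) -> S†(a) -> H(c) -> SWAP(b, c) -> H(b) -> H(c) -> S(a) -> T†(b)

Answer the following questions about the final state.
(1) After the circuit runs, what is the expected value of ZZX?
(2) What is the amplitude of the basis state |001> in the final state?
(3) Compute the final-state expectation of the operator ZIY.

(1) The observable ZZX averages to 1.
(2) The final state's coefficient on |001> equals sqrt(2)/2.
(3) The observable ZIY averages to 0.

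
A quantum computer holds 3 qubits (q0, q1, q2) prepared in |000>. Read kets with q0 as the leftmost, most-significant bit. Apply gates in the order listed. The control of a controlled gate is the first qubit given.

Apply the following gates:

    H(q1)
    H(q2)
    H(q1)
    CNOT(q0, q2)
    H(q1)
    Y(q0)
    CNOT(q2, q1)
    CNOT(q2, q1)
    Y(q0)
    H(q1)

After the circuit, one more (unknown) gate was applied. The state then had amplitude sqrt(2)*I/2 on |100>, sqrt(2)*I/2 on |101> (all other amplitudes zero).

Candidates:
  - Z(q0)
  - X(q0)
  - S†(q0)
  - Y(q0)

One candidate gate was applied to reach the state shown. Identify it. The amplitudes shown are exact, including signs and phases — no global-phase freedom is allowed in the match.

The applied gate was Y(q0).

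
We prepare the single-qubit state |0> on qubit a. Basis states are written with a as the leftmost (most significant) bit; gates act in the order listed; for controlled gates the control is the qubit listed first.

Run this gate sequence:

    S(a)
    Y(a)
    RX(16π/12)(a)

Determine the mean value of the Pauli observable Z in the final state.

In the final state, Z has expectation 1/2.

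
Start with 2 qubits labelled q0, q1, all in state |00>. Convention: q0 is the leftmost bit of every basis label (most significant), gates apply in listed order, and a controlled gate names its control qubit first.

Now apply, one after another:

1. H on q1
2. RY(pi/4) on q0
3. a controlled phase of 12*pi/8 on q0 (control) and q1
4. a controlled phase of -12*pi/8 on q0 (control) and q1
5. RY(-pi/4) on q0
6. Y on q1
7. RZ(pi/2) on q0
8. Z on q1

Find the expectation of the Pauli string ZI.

The observable ZI averages to 1. Key observation: steps 2-5 multiply out to the identity, so the circuit reduces to the remaining gates.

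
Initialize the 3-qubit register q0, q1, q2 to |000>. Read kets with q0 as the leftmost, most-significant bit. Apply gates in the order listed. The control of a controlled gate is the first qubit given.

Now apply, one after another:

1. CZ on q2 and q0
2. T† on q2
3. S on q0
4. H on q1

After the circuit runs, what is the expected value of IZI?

In the final state, IZI has expectation 0.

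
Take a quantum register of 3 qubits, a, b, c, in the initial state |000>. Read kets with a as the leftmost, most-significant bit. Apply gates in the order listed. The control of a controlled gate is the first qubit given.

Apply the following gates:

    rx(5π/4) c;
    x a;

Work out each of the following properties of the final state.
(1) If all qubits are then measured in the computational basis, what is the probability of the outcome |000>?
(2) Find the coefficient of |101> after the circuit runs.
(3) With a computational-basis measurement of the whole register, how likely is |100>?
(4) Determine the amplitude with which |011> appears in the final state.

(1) The probability of measuring |000> is 0.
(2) The final state's coefficient on |101> equals -I*sqrt(sqrt(2) + 2)/2.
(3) A full measurement returns |100> with probability 1/2 - sqrt(2)/4.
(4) |011> carries amplitude 0 in the final state.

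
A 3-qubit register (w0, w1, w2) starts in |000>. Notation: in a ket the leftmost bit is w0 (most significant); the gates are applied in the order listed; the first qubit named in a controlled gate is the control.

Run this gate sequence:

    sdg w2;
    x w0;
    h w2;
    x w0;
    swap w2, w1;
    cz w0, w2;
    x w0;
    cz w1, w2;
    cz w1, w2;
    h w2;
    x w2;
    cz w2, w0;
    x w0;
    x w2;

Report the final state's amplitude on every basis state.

After the circuit, the state carries amplitude -1/2 on |000>, 1/2 on |001>, -1/2 on |010>, 1/2 on |011>, 0 on |100>, 0 on |101>, 0 on |110>, 0 on |111>.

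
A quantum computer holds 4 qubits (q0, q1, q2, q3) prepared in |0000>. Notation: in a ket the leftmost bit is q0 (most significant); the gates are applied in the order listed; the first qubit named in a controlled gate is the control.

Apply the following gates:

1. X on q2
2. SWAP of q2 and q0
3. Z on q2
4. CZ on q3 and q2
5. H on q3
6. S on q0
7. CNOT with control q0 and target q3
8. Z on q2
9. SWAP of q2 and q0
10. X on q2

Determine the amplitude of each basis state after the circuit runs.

The final amplitudes are sqrt(2)*I/2 on |0000>, sqrt(2)*I/2 on |0001>, and 0 on every other basis state.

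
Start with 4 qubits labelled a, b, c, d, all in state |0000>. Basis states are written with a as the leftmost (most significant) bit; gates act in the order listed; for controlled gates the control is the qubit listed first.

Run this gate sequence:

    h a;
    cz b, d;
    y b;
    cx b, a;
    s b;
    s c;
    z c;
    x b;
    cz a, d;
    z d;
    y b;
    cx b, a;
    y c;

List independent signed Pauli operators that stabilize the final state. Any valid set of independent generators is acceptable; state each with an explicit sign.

One valid set of independent stabilizer generators is +XIII, -IZII, -IIZI, +IIIZ (any independent generating set of the same group is equally correct).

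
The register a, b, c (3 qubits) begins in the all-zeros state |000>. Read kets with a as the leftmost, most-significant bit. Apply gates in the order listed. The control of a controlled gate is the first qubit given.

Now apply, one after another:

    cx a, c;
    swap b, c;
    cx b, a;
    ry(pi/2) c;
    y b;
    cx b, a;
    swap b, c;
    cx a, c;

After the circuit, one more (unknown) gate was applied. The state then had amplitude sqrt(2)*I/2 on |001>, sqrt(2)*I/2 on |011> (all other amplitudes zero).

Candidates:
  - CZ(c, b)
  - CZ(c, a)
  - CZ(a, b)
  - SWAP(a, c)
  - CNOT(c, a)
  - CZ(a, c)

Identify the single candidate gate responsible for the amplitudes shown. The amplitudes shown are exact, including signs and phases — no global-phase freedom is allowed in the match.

It was SWAP(a, c) that produced the state shown.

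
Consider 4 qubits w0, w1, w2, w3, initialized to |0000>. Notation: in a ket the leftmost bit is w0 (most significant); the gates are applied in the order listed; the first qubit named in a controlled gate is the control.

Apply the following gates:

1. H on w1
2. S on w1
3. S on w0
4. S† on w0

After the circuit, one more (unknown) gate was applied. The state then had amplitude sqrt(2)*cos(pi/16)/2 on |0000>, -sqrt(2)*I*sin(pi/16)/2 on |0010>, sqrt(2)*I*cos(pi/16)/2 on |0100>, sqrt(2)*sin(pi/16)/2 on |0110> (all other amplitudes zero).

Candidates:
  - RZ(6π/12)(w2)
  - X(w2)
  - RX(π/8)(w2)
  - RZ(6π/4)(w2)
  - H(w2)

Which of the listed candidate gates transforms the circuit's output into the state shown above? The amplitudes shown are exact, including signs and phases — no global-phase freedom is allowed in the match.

The unique candidate consistent with the amplitudes is RX(π/8)(w2). Key observation: gates 3-4 undo each other exactly, leaving only the rest of the circuit to track.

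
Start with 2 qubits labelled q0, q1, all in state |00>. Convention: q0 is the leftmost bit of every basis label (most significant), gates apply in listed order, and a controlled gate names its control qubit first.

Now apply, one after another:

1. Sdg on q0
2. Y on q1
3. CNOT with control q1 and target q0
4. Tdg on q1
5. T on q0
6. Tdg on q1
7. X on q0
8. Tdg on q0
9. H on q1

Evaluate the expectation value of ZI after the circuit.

The observable ZI averages to 1.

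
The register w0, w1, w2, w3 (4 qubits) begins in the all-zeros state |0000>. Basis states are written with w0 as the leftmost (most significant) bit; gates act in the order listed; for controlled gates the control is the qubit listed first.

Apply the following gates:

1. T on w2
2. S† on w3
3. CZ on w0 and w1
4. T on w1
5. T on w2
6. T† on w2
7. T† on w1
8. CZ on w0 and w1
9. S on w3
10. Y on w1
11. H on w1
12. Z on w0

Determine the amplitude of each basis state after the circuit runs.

The final amplitudes are sqrt(2)*I/2 on |0000>, -sqrt(2)*I/2 on |0100>, and 0 on every other basis state.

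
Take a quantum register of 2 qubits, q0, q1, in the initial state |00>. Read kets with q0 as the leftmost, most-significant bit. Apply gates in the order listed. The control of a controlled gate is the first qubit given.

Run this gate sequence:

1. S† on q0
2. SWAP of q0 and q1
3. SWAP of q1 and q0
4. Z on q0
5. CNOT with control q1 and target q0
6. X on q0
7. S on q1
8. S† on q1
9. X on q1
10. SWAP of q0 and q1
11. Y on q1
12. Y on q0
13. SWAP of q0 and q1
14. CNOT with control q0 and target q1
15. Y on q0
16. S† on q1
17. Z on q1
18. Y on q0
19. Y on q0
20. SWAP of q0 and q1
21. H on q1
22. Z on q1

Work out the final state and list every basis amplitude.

The resulting statevector has amplitude -sqrt(2)*I/2 on |00>, -sqrt(2)*I/2 on |01>, 0 on |10>, 0 on |11>.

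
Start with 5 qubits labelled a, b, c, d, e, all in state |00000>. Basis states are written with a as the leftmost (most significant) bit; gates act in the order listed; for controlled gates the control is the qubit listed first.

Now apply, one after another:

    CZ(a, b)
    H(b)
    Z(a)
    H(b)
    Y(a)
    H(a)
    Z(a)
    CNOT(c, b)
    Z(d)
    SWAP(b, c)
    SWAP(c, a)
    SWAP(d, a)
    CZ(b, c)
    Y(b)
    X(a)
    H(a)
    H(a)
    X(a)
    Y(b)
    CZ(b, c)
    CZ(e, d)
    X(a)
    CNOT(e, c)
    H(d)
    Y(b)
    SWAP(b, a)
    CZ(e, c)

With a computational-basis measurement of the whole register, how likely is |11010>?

Outcome |11010> occurs with probability 1/4. Key observation: steps 13-20 multiply out to the identity, so the circuit reduces to the remaining gates.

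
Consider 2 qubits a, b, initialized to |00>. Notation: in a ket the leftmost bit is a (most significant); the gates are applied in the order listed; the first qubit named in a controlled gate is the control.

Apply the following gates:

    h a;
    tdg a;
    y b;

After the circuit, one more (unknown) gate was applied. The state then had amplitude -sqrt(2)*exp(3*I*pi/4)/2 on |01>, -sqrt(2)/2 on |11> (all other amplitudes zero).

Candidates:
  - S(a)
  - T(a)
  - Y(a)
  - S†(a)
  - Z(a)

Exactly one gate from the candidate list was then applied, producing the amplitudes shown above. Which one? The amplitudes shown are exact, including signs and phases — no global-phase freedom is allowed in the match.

It was Y(a) that produced the state shown.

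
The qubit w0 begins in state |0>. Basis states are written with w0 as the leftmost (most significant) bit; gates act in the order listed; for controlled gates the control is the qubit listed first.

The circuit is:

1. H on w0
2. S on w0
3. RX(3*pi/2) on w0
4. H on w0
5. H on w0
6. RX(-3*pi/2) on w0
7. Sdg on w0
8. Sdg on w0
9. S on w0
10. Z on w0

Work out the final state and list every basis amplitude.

After the circuit, the state carries amplitude sqrt(2)/2 on |0>, -sqrt(2)/2 on |1>.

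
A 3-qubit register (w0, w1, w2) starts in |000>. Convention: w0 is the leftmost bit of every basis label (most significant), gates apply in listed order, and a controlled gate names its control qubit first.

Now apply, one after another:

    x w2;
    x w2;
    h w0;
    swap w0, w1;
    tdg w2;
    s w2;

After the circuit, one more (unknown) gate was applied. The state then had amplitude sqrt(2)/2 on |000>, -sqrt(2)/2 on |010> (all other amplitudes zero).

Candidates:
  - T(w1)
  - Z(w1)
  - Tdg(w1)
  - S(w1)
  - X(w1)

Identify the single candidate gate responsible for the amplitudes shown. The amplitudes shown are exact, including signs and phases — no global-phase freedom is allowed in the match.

The applied gate was Z(w1). Key observation: steps 1-2 multiply out to the identity, so the circuit reduces to the remaining gates.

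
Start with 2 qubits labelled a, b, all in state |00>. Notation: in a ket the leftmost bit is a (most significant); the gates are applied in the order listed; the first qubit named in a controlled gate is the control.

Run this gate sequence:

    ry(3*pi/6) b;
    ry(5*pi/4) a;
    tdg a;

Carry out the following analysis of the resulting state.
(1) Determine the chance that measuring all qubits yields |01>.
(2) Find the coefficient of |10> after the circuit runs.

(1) A full measurement returns |01> with probability 1/4 - sqrt(2)/8.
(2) The final state's coefficient on |10> equals -sqrt(2*sqrt(2) + 4)*exp(3*I*pi/4)/4.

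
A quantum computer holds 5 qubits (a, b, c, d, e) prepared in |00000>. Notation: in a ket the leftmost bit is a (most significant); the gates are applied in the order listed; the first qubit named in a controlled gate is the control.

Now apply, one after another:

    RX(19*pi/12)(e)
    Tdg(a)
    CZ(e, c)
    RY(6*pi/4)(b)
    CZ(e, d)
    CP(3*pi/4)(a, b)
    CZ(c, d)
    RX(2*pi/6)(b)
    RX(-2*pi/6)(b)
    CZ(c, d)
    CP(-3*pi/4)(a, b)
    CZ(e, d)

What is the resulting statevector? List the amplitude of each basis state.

The resulting statevector has amplitude sqrt(12 - 6*sqrt(2))/8 + sqrt(2*sqrt(2) + 4)/8 on |00000>, -I*sqrt(4 - 2*sqrt(2))/8 + I*sqrt(6*sqrt(2) + 12)/8 on |00001>, -sqrt(2*sqrt(2) + 4)/8 - sqrt(12 - 6*sqrt(2))/8 on |01000>, -I*sqrt(6*sqrt(2) + 12)/8 + I*sqrt(4 - 2*sqrt(2))/8 on |01001>, and 0 on every other basis state.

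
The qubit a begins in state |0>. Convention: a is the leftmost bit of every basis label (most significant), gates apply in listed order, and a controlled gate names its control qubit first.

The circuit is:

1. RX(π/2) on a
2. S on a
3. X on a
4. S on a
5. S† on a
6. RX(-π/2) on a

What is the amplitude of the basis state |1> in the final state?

The final state's coefficient on |1> equals 1/2 + I/2.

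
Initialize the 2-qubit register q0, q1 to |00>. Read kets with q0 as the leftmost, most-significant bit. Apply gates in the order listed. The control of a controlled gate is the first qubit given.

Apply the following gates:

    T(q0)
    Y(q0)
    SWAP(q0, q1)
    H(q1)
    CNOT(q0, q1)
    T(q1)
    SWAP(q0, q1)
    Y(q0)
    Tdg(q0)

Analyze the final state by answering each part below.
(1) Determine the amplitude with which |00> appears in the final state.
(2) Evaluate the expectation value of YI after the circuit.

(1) The amplitude on |00> is -sqrt(2)*exp(I*pi/4)/2.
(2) In the final state, YI has expectation -1.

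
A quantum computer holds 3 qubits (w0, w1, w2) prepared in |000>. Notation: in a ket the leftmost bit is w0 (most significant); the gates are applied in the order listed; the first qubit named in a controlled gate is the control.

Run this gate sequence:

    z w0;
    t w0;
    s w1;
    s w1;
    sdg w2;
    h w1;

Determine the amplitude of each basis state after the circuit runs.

The final amplitudes are sqrt(2)/2 on |000>, sqrt(2)/2 on |010>, and 0 on every other basis state.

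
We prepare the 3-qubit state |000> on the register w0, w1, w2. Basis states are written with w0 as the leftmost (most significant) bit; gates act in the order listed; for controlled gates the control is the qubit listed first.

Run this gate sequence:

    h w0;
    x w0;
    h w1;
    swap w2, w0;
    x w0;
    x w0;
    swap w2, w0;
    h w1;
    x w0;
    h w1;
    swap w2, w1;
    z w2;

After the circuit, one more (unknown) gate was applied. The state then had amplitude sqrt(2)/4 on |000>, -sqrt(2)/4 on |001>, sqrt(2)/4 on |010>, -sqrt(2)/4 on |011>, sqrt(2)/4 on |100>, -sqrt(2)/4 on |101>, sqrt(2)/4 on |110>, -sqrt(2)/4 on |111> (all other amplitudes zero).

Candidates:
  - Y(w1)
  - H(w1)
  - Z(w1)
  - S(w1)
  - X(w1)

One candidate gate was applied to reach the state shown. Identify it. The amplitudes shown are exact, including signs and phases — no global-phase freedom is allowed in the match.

It was H(w1) that produced the state shown. Key observation: the block from step 2 through step 9 cancels to the identity and can be dropped.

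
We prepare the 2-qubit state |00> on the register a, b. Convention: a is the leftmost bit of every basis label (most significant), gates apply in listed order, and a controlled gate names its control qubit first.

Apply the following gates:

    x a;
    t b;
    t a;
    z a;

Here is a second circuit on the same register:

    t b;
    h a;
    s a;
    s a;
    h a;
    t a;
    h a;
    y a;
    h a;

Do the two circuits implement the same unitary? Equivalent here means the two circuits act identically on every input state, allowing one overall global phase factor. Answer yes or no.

No — the two circuits implement different unitaries, even allowing a global phase.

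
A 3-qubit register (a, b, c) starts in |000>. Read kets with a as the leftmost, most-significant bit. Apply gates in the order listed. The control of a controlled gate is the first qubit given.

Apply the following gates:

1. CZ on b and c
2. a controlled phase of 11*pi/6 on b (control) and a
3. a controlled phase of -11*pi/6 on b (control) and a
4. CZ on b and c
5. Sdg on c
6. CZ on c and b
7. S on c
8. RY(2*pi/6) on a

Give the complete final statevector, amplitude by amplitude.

The final amplitudes are sqrt(3)/2 on |000>, 1/2 on |100>, and 0 on every other basis state. Key observation: gates 1-4 undo each other exactly, leaving only the rest of the circuit to track.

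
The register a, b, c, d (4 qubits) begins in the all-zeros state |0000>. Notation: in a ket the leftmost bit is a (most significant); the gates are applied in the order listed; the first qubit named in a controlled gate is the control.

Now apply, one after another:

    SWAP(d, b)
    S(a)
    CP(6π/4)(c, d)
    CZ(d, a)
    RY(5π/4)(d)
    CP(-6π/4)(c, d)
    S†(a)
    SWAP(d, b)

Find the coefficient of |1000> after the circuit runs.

The final state's coefficient on |1000> equals 0.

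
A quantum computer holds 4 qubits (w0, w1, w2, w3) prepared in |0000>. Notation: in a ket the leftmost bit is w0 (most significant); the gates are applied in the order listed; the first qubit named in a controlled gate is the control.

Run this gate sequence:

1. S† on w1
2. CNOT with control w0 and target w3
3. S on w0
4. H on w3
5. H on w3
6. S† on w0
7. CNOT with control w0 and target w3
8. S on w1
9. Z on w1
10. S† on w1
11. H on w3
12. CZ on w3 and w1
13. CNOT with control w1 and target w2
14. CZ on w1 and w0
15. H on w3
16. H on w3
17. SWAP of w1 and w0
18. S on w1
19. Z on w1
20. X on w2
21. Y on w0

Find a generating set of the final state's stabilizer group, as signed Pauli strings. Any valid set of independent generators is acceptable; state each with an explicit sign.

The final state is stabilized by the group generated by +IIIX, -ZIII, +IZII, -IIZI; other independent generating sets are equally valid. Key observation: steps 1-8 multiply out to the identity, so the circuit reduces to the remaining gates.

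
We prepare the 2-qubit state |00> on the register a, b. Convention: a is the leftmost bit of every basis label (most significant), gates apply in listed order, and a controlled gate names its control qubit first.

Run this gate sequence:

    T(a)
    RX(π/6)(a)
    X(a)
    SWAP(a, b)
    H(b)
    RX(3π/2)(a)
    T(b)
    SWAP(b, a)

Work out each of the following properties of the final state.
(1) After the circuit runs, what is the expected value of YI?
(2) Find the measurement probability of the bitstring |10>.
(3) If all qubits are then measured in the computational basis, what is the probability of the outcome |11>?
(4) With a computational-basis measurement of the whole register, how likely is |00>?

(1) In the final state, YI has expectation -sqrt(6)/4 - sqrt(2)/4.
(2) Outcome |10> occurs with probability 1/4.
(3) The probability of measuring |11> is 1/4.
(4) A full measurement returns |00> with probability 1/4.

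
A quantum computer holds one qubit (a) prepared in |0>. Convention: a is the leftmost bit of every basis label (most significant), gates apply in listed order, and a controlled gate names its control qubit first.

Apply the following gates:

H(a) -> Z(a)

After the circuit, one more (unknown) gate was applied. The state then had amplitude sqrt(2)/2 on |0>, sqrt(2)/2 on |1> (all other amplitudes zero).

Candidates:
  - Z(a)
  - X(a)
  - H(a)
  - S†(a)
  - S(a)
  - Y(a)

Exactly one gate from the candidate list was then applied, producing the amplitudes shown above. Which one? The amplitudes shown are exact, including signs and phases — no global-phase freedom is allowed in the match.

The unique candidate consistent with the amplitudes is Z(a).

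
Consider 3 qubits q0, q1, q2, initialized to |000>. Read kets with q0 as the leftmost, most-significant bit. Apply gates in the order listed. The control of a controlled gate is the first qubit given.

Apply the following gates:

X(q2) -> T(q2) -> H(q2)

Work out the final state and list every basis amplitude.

The final amplitudes are sqrt(2)*exp(I*pi/4)/2 on |000>, -sqrt(2)*exp(I*pi/4)/2 on |001>, and 0 on every other basis state.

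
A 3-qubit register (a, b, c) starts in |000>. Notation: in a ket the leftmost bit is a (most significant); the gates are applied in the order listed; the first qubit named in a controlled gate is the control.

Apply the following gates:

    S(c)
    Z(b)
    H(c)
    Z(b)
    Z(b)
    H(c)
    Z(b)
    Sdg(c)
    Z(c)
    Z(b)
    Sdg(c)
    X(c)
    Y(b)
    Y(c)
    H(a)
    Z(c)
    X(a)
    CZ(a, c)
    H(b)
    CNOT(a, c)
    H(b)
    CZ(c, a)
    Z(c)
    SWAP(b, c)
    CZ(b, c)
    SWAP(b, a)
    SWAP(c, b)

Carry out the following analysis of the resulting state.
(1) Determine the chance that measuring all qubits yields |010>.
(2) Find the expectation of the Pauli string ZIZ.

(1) A full measurement returns |010> with probability 1/2. Key observation: gates 1-8 undo each other exactly, leaving only the rest of the circuit to track.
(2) In the final state, ZIZ has expectation 1.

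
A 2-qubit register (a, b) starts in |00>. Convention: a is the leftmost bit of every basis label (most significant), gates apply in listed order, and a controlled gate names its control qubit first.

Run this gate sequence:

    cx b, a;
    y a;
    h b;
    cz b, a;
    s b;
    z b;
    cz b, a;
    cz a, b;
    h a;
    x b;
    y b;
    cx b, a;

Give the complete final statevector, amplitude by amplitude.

After the circuit, the state carries amplitude 1/2 on |00>, I/2 on |01>, -1/2 on |10>, -I/2 on |11>.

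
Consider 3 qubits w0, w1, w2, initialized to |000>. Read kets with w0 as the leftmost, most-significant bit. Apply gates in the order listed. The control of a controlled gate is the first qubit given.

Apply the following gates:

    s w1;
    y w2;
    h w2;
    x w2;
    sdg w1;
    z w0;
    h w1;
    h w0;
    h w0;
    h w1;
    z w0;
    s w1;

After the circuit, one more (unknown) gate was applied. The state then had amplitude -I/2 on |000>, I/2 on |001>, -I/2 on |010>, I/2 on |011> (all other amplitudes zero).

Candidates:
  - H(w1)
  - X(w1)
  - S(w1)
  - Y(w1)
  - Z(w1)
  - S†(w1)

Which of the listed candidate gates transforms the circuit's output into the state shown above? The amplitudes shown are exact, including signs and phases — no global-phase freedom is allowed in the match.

The applied gate was H(w1). Key observation: gates 5-12 undo each other exactly, leaving only the rest of the circuit to track.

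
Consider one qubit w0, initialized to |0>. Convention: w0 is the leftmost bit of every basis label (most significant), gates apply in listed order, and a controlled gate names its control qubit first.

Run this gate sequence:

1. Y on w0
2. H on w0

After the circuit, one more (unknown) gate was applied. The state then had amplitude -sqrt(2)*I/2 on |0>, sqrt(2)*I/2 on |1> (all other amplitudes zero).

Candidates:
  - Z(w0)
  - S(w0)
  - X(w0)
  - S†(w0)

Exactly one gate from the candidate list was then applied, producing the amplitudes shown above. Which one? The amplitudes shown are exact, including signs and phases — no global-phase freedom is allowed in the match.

The applied gate was X(w0).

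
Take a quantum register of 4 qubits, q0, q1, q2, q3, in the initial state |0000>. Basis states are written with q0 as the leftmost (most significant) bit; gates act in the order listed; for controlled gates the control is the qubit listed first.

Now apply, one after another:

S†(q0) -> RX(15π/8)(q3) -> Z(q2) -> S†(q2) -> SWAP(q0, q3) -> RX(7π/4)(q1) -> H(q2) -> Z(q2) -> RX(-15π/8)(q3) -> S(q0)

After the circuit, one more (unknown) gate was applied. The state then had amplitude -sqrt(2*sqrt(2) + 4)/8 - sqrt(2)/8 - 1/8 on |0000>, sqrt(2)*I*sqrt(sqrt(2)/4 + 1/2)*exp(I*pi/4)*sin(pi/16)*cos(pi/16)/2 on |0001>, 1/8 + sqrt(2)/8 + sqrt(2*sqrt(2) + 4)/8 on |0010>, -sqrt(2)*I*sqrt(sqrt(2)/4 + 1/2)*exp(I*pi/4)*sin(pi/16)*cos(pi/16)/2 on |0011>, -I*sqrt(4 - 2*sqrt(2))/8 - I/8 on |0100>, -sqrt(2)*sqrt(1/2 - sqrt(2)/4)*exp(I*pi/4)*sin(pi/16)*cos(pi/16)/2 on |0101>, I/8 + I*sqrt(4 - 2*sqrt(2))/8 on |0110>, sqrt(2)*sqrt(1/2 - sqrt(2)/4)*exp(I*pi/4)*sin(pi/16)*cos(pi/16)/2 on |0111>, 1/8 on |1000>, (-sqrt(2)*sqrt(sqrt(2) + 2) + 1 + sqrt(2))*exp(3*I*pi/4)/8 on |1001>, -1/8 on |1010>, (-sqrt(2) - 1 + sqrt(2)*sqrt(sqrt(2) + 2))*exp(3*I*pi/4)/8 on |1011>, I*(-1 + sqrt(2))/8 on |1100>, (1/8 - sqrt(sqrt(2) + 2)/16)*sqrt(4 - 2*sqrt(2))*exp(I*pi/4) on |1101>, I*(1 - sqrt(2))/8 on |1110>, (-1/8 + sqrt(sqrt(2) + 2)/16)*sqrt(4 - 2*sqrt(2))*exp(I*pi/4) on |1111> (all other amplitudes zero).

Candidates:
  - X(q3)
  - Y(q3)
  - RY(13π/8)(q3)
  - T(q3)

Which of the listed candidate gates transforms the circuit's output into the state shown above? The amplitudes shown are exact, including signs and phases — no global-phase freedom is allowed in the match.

It was T(q3) that produced the state shown.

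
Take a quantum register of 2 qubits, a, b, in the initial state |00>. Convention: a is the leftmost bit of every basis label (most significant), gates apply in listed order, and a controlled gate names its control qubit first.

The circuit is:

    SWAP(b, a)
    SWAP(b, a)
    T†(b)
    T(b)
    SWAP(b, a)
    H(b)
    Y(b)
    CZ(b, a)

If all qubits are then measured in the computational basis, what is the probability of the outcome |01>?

Outcome |01> occurs with probability 1/2. Key observation: gates 2-5 undo each other exactly, leaving only the rest of the circuit to track.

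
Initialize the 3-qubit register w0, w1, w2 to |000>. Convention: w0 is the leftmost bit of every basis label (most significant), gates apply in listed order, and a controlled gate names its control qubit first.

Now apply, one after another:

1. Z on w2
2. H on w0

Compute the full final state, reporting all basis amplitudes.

The final amplitudes are sqrt(2)/2 on |000>, sqrt(2)/2 on |100>, and 0 on every other basis state.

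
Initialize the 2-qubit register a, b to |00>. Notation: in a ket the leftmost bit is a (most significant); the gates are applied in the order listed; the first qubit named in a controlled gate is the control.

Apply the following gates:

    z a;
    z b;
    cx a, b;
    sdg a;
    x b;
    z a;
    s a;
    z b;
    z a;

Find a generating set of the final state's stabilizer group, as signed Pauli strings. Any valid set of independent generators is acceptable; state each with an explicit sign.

One valid set of independent stabilizer generators is +ZI, -IZ (any independent generating set of the same group is equally correct).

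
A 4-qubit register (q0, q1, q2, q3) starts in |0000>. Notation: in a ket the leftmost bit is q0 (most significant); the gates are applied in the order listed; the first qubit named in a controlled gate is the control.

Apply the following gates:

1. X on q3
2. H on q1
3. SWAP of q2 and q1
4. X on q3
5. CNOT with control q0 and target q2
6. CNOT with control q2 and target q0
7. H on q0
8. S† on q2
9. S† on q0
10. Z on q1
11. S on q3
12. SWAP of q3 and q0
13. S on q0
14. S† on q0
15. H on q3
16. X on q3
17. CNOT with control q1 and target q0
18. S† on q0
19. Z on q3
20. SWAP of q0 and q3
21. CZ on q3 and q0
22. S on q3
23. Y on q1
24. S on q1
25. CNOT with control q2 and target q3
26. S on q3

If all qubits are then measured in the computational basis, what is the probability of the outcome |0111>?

A full measurement returns |0111> with probability 1/4.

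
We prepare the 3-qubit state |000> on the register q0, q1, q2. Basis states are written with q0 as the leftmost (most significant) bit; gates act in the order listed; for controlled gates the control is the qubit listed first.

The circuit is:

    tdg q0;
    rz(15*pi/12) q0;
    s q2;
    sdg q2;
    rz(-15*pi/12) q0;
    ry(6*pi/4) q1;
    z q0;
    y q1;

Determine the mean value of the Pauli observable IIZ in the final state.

The observable IIZ averages to 1. Key observation: the block from step 2 through step 5 cancels to the identity and can be dropped.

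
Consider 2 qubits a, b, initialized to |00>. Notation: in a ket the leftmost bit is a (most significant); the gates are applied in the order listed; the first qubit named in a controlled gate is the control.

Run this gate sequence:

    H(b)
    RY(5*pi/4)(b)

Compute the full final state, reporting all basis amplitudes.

After the circuit, the state carries amplitude sqrt(2)*(-sqrt(sqrt(2) + 2) - sqrt(2 - sqrt(2)))/4 on |00>, sqrt(2)*(-sqrt(2 - sqrt(2)) + sqrt(sqrt(2) + 2))/4 on |01>, 0 on |10>, 0 on |11>.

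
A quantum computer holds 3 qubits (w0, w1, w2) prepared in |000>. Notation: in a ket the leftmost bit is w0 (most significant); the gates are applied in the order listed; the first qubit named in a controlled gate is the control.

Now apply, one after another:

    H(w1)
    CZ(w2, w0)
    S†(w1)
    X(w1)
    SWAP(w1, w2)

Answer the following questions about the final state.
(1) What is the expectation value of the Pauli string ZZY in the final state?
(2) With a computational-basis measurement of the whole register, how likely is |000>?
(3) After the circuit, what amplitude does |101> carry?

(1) The observable ZZY averages to 1.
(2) The probability of measuring |000> is 1/2.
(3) The final state's coefficient on |101> equals 0.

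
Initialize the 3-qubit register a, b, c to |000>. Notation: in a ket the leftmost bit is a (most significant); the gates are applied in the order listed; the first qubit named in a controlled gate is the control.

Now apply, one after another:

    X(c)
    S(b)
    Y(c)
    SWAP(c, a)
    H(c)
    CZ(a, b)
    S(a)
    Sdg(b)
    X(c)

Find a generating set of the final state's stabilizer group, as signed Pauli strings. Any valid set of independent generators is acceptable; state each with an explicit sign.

One valid set of independent stabilizer generators is +IIX, +ZII, +IZI (any independent generating set of the same group is equally correct).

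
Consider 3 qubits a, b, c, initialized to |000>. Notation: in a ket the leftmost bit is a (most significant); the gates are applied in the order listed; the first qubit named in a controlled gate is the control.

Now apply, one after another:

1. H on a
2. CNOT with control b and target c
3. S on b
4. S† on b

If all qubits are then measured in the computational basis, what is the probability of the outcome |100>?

Outcome |100> occurs with probability 1/2. Key observation: steps 3-4 multiply out to the identity, so the circuit reduces to the remaining gates.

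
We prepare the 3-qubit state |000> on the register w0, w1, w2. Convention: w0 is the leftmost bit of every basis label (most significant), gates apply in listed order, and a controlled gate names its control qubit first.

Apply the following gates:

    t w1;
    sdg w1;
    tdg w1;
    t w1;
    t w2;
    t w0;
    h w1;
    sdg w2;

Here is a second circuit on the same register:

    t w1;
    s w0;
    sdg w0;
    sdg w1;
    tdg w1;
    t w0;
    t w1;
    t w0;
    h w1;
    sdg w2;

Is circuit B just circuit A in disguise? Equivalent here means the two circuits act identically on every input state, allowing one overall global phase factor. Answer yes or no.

No, they are not equivalent — no single phase factor reconciles the two unitaries.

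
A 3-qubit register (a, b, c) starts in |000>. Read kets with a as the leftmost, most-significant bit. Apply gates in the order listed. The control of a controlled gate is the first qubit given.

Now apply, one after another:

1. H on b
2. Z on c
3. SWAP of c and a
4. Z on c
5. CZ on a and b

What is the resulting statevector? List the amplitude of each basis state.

After the circuit, the state carries amplitude sqrt(2)/2 on |000>, sqrt(2)/2 on |010>, and 0 on every other basis state.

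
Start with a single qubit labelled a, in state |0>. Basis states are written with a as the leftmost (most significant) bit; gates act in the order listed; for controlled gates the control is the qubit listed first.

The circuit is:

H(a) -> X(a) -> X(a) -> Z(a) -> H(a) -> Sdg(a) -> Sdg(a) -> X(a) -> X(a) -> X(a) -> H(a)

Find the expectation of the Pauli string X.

The observable X averages to 1.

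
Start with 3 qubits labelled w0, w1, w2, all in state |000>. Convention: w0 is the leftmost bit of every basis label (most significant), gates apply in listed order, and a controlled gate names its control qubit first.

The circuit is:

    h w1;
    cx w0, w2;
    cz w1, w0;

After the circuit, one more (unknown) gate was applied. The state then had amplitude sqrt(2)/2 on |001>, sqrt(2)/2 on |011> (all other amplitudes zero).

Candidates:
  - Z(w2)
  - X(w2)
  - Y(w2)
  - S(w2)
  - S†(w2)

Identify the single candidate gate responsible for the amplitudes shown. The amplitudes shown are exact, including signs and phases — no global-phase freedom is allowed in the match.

The unique candidate consistent with the amplitudes is X(w2).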